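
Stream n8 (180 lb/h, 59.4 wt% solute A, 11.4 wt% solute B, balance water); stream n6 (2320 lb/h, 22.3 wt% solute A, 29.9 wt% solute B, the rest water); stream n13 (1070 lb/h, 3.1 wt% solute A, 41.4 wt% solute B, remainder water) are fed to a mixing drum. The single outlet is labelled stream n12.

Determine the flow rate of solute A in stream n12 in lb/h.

657.5 lb/h

solute A out = solute A in = 180×0.594 + 2320×0.223 + 1070×0.031 = 657.45 lb/h.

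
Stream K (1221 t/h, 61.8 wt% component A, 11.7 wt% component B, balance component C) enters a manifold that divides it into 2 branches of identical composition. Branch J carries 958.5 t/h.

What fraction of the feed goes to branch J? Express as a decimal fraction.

0.785

Fraction to J = 958.5/1221 = 0.7850.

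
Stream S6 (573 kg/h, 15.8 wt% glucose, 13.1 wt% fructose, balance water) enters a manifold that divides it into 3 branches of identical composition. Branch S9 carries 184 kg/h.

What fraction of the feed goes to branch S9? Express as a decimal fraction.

Fraction to S9 = 184/573 = 0.3211.

0.321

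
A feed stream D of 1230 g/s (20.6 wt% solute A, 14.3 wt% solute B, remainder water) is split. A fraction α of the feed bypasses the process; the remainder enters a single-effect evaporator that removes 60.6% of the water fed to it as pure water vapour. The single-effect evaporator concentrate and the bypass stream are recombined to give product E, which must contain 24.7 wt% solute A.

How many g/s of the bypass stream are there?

712.5 g/s

All 1230×0.206 = 253.38 g/s of solute A reaches E, so E = 253.38/0.247 = 1025.8 g/s and vapour = 204.17 g/s.
The evaporator receives (1−α)·1230 of feed at 0.651 water and removes 0.606 of that water:
0.606×0.651×(1−α)×1230 = 204.17
(1−α) = 204.17/485.24 = 0.4208;  α = 0.5792.
Bypass flow = 0.5792×1230 = 712.47 g/s.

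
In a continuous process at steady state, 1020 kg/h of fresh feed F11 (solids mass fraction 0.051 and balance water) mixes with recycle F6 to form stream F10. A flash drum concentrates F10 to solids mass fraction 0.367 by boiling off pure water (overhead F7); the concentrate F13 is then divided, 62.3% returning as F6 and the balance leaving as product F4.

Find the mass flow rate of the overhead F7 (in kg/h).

878.3 kg/h

Overall solids balance (none leaves overhead): solids in fresh feed = solids in product, i.e. 1020×0.051 = (1−0.623)·F13·0.367.
F13 = 52.02/(0.367×0.377) = 375.98 kg/h.
Recycle F6 = 0.623×375.98 = 234.23 kg/h.
Combined feed F10 = 1020 + 234.23 = 1254.2 kg/h.
Overhead F7 = F10 − F13 = 1254.2 − 375.98 = 878.26 kg/h.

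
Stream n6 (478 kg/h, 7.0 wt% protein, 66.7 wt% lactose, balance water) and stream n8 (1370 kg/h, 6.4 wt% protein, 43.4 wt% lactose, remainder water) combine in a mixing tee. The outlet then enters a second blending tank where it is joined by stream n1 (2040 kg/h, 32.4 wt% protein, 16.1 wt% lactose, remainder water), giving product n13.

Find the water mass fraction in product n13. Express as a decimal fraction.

Overall, product flow = 3888 kg/h.
water in = 478×0.263 + 1370×0.502 + 2040×0.515 = 1864.1 kg/h.
water fraction in n13 = 0.479.

0.479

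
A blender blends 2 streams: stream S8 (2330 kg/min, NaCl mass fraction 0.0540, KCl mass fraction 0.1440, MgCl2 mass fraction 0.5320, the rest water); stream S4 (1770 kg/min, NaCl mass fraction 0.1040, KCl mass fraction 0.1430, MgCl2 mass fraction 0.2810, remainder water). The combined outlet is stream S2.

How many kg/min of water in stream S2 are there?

1465 kg/min

water out = water in = 2330×0.270 + 1770×0.472 = 1464.5 kg/min.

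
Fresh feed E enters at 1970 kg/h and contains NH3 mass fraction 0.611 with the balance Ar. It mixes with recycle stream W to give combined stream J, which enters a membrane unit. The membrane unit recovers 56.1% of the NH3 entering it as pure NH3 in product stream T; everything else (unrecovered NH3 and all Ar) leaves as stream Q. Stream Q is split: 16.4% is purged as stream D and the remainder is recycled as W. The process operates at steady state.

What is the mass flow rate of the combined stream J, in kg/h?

Ar enters only via E and leaves only via the purge: 1970×0.389 = 0.164×(Ar in Q), and the membrane unit passes all Ar, so Ar in J = Ar in Q = 4672.7 kg/h.
NH3 in J: m_A = 1970×0.611 + (1−0.164)·(1−0.561)·m_A, so m_A = 1203.7/0.6330 = 1901.5 kg/h.
J = 1901.5 + 4672.7 = 6574.3 kg/h.

6574 kg/h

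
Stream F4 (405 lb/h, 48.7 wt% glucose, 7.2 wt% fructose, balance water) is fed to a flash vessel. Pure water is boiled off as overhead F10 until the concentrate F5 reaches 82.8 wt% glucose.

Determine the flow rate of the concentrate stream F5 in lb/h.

238.2 lb/h

glucose is conserved: 405×0.487 = 197.23 lb/h all reports to the concentrate.
Concentrate = 197.23/(target fraction) = 238.21 lb/h.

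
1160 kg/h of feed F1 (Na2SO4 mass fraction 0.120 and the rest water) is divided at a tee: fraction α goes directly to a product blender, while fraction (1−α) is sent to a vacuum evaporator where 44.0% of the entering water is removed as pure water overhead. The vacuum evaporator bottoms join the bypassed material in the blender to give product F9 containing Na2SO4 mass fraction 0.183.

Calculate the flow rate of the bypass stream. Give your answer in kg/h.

128.6 kg/h

All 1160×0.120 = 139.2 kg/h of Na2SO4 reaches F9, so F9 = 139.2/0.183 = 760.66 kg/h and vapour = 399.34 kg/h.
The evaporator receives (1−α)·1160 of feed at 0.880 water and removes 0.440 of that water:
0.440×0.880×(1−α)×1160 = 399.34
(1−α) = 399.34/449.15 = 0.8891;  α = 0.1109.
Bypass flow = 0.1109×1160 = 128.64 kg/h.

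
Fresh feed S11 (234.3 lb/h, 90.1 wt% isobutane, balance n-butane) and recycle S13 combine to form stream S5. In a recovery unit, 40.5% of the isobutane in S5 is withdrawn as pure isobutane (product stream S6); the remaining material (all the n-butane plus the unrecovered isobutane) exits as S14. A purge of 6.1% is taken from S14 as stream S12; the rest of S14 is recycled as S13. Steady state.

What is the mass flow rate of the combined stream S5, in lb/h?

858.6 lb/h

n-butane enters only via S11 and leaves only via the purge: 234.3×0.099 = 0.061×(n-butane in S14), and the recovery unit passes all n-butane, so n-butane in S5 = n-butane in S14 = 380.26 lb/h.
isobutane in S5: m_A = 234.3×0.901 + (1−0.061)·(1−0.405)·m_A, so m_A = 211.1/0.4413 = 478.37 lb/h.
S5 = 478.37 + 380.26 = 858.63 lb/h.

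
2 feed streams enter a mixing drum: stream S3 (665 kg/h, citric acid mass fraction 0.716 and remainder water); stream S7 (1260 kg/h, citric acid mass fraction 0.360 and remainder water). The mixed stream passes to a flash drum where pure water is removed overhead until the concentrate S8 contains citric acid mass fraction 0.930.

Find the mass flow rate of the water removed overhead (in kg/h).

925.3 kg/h

citric acid entering = 665×0.716 + 1260×0.360 = 929.74 kg/h.
All citric acid reports to S8, so S8 = 929.74/0.930 = 999.72 kg/h.
Total feed = 1925 kg/h; overhead = 1925 − 999.72 = 925.28 kg/h.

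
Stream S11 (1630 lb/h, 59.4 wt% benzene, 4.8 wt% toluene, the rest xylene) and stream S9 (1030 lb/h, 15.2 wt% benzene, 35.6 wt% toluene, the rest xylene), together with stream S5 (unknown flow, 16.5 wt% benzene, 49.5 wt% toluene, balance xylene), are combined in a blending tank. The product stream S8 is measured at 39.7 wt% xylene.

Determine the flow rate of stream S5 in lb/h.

601.4 lb/h

Let S5 be the unknown flow. Total out = 2660 + S5.
xylene balance: 1090.3 + 0.340·S5 = 0.397·(2660 + S5)
(0.340 − 0.397)·S5 = 0.397×2660 − 1090.3 = -34.28
S5 = -34.28 / -0.057 = 601.4 lb/h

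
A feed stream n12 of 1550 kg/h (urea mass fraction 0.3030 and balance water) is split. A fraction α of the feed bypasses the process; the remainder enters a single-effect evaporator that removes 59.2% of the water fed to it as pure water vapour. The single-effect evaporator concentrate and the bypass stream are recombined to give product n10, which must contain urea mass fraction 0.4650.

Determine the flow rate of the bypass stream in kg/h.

All 1550×0.303 = 469.65 kg/h of urea reaches n10, so n10 = 469.65/0.465 = 1010 kg/h and vapour = 540 kg/h.
The evaporator receives (1−α)·1550 of feed at 0.697 water and removes 0.592 of that water:
0.592×0.697×(1−α)×1550 = 540
(1−α) = 540/639.57 = 0.8443;  α = 0.1557.
Bypass flow = 0.1557×1550 = 241.3 kg/h.

241.3 kg/h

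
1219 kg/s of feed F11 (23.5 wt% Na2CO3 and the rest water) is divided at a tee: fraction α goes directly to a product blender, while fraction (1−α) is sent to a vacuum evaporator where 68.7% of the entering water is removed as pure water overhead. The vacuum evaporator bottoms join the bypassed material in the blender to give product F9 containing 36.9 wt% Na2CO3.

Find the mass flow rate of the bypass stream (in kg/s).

All 1219×0.235 = 286.46 kg/s of Na2CO3 reaches F9, so F9 = 286.46/0.369 = 776.33 kg/s and vapour = 442.67 kg/s.
The evaporator receives (1−α)·1219 of feed at 0.765 water and removes 0.687 of that water:
0.687×0.765×(1−α)×1219 = 442.67
(1−α) = 442.67/640.65 = 0.6910;  α = 0.3090.
Bypass flow = 0.3090×1219 = 376.71 kg/s.

376.7 kg/s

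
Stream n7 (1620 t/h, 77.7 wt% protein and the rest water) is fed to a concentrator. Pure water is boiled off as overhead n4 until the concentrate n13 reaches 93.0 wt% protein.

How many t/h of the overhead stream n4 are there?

protein is conserved: 1620×0.777 = 1258.7 t/h all reports to the concentrate.
Concentrate = 1258.7/(target fraction) = 1353.5 t/h.
Overhead = 1620 − 1353.5 = 266.52 t/h.

266.5 t/h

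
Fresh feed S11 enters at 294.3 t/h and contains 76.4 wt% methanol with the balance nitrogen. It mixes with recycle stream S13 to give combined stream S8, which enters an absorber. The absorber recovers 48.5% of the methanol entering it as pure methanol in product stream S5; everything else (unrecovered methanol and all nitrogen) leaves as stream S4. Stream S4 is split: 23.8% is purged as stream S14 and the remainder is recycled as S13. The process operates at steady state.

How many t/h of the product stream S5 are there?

methanol in S8: m_A = 294.3×0.764 + (1−0.238)·(1−0.485)·m_A, so m_A = 224.85/0.6076 = 370.07 t/h.
Product S5 = 0.485×370.07 = 179.49 t/h.

179.5 t/h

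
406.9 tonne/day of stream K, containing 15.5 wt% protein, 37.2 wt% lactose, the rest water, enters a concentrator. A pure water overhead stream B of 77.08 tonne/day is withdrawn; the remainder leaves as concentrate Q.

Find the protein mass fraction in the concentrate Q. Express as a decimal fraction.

0.191

protein is not removed: 406.9×0.155 = 63.069 tonne/day of protein enters Q.
Concentrate = 406.9 − 77.08 = 329.82 tonne/day.
Mass fraction = 63.069/329.82 = 0.191.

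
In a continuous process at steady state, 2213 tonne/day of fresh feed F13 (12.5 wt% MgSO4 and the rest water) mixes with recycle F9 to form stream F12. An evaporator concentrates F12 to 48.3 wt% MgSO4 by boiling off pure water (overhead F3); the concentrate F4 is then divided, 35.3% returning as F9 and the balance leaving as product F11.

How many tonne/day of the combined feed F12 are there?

2525 tonne/day

Overall MgSO4 balance (none leaves overhead): MgSO4 in fresh feed = MgSO4 in product, i.e. 2213×0.125 = (1−0.353)·F4·0.483.
F4 = 276.62/(0.483×0.647) = 885.2 tonne/day.
Recycle F9 = 0.353×885.2 = 312.47 tonne/day.
Combined feed F12 = 2213 + 312.47 = 2525.5 tonne/day.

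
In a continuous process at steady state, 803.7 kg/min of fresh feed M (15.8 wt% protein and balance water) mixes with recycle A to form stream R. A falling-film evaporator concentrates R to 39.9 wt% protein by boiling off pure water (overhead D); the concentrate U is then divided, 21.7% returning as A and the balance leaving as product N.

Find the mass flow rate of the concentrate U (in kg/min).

406.5 kg/min

Overall protein balance (none leaves overhead): protein in fresh feed = protein in product, i.e. 803.7×0.158 = (1−0.217)·U·0.399.
U = 126.98/(0.399×0.783) = 406.46 kg/min.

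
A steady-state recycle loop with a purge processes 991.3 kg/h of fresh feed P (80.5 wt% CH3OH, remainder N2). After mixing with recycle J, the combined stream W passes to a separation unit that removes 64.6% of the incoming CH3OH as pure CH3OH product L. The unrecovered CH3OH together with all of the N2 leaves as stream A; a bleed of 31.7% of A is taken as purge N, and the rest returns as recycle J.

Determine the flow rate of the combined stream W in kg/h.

1662 kg/h

N2 enters only via P and leaves only via the purge: 991.3×0.195 = 0.317×(N2 in A), and the separation unit passes all N2, so N2 in W = N2 in A = 609.79 kg/h.
CH3OH in W: m_A = 991.3×0.805 + (1−0.317)·(1−0.646)·m_A, so m_A = 798/0.7582 = 1052.5 kg/h.
W = 1052.5 + 609.79 = 1662.3 kg/h.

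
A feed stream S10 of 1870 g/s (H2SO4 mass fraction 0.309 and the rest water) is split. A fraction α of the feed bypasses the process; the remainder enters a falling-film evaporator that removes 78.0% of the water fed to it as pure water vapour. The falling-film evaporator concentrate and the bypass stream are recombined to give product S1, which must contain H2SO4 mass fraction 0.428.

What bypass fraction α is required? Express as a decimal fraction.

0.484

All 1870×0.309 = 577.83 g/s of H2SO4 reaches S1, so S1 = 577.83/0.428 = 1350.1 g/s and vapour = 519.93 g/s.
The evaporator receives (1−α)·1870 of feed at 0.691 water and removes 0.780 of that water:
0.780×0.691×(1−α)×1870 = 519.93
(1−α) = 519.93/1007.9 = 0.5159;  α = 0.4841.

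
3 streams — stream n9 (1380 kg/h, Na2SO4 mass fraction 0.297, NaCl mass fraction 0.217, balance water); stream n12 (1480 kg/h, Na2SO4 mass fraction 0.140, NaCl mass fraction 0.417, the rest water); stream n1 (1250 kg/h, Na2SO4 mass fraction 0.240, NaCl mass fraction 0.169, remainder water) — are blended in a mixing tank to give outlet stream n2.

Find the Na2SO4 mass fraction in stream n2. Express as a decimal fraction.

Total flow out = 1380 + 1480 + 1250 = 4110 kg/h.
Na2SO4 in = 1380×0.297 + 1480×0.140 + 1250×0.240 = 917.06 kg/h.
Na2SO4 mass fraction in n2 = 917.06/4110 = 0.223.

0.223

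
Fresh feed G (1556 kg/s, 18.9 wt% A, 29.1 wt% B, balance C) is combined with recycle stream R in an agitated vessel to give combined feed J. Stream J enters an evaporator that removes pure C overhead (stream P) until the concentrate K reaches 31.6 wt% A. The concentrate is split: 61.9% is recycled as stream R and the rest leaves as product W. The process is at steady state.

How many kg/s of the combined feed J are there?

Overall A balance (none leaves overhead): A in fresh feed = A in product, i.e. 1556×0.189 = (1−0.619)·K·0.316.
K = 294.08/(0.316×0.381) = 2442.6 kg/s.
Recycle R = 0.619×2442.6 = 1512 kg/s.
Combined feed J = 1556 + 1512 = 3068 kg/s.

3068 kg/s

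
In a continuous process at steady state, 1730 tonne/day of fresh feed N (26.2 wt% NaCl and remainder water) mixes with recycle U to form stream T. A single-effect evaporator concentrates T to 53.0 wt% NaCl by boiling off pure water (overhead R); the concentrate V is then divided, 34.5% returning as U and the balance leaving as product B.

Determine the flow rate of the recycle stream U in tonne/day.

Overall NaCl balance (none leaves overhead): NaCl in fresh feed = NaCl in product, i.e. 1730×0.262 = (1−0.345)·V·0.530.
V = 453.26/(0.530×0.655) = 1305.7 tonne/day.
Recycle U = 0.345×1305.7 = 450.45 tonne/day.

450.5 tonne/day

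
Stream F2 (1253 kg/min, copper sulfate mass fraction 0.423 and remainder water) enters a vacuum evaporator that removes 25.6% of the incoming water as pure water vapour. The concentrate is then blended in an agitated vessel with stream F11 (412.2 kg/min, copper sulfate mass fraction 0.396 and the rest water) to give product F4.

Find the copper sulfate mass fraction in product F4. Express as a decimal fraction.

0.468

Vapour removed = 0.256×0.577×1253 = 185.08 kg/min; concentrate = 1067.9 kg/min.
copper sulfate reaching the mixer = 530.02 (from concentrate) + 412.2×0.396 = 693.25 kg/min.
Product flow = 1067.9 + 412.2 = 1480.1 kg/min; copper sulfate fraction = 0.468.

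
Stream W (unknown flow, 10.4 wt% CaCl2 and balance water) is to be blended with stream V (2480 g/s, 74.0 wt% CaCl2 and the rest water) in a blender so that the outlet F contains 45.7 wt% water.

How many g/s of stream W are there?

1113 g/s

Let W be the unknown flow. Total out = 2480 + W.
water balance: 644.8 + 0.896·W = 0.457·(2480 + W)
(0.896 − 0.457)·W = 0.457×2480 − 644.8 = 488.56
W = 488.56 / 0.439 = 1112.9 g/s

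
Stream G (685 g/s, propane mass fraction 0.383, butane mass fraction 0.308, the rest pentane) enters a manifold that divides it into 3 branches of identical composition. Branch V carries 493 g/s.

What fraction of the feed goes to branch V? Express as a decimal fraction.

Fraction to V = 493/685 = 0.7197.

0.720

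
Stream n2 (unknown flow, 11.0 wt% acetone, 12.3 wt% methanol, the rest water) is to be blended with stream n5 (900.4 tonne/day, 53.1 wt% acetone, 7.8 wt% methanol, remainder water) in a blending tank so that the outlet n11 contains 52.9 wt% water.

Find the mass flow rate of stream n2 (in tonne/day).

Let n2 be the unknown flow. Total out = 900.4 + n2.
water balance: 352.06 + 0.767·n2 = 0.529·(900.4 + n2)
(0.767 − 0.529)·n2 = 0.529×900.4 − 352.06 = 124.26
n2 = 124.26 / 0.238 = 522.08 tonne/day

522.1 tonne/day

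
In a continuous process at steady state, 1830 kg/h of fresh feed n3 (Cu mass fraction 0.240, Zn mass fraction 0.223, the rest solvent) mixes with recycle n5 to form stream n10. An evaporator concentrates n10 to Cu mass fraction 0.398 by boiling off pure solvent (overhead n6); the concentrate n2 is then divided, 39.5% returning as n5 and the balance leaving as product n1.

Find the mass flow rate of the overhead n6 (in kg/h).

726.5 kg/h

Overall Cu balance (none leaves overhead): Cu in fresh feed = Cu in product, i.e. 1830×0.240 = (1−0.395)·n2·0.398.
n2 = 439.2/(0.398×0.605) = 1824 kg/h.
Recycle n5 = 0.395×1824 = 720.48 kg/h.
Combined feed n10 = 1830 + 720.48 = 2550.5 kg/h.
Overhead n6 = n10 − n2 = 2550.5 − 1824 = 726.48 kg/h.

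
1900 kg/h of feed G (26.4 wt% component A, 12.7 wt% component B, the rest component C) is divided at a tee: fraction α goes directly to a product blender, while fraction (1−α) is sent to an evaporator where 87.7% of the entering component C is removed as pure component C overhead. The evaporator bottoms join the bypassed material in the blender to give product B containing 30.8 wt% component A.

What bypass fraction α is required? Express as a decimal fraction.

All 1900×0.264 = 501.6 kg/h of component A reaches B, so B = 501.6/0.308 = 1628.6 kg/h and vapour = 271.43 kg/h.
The evaporator receives (1−α)·1900 of feed at 0.609 component C and removes 0.877 of that component C:
0.877×0.609×(1−α)×1900 = 271.43
(1−α) = 271.43/1014.8 = 0.2675;  α = 0.7325.

0.733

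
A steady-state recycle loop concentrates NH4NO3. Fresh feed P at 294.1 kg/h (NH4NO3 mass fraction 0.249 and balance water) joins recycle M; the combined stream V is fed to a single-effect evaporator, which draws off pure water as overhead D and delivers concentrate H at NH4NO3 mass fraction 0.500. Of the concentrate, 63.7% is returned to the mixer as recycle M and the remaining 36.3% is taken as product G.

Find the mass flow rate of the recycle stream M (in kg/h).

257 kg/h

Overall NH4NO3 balance (none leaves overhead): NH4NO3 in fresh feed = NH4NO3 in product, i.e. 294.1×0.249 = (1−0.637)·H·0.500.
H = 73.231/(0.500×0.363) = 403.48 kg/h.
Recycle M = 0.637×403.48 = 257.01 kg/h.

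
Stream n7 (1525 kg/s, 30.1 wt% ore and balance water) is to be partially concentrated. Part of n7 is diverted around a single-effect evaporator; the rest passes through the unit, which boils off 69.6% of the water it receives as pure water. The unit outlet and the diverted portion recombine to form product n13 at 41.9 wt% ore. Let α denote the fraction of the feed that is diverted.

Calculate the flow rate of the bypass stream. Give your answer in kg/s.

All 1525×0.301 = 459.02 kg/s of ore reaches n13, so n13 = 459.02/0.419 = 1095.5 kg/s and vapour = 429.47 kg/s.
The evaporator receives (1−α)·1525 of feed at 0.699 water and removes 0.696 of that water:
0.696×0.699×(1−α)×1525 = 429.47
(1−α) = 429.47/741.92 = 0.5789;  α = 0.4211.
Bypass flow = 0.4211×1525 = 642.22 kg/s.

642.2 kg/s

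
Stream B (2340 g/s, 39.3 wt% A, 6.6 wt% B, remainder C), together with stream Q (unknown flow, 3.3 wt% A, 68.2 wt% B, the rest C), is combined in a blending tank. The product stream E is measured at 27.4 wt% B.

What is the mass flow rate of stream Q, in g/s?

1193 g/s

Let Q be the unknown flow. Total out = 2340 + Q.
B balance: 154.44 + 0.682·Q = 0.274·(2340 + Q)
(0.682 − 0.274)·Q = 0.274×2340 − 154.44 = 486.72
Q = 486.72 / 0.408 = 1192.9 g/s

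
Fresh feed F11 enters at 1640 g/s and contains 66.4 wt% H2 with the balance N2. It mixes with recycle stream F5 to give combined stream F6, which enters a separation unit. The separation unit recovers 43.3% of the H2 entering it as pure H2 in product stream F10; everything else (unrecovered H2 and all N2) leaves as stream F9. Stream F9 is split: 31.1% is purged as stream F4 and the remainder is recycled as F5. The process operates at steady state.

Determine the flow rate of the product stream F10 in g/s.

773.8 g/s

H2 in F6: m_A = 1640×0.664 + (1−0.311)·(1−0.433)·m_A, so m_A = 1089/0.6093 = 1787.1 g/s.
Product F10 = 0.433×1787.1 = 773.82 g/s.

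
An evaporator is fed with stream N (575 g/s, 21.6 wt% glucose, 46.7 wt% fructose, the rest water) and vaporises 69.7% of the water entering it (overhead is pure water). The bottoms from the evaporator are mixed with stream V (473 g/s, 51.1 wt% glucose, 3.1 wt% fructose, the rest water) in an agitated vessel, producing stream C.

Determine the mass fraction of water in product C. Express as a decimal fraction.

0.2952

Vapour removed = 0.697×0.317×575 = 127.05 g/s; concentrate = 447.95 g/s.
water reaching the mixer = 55.229 (from concentrate) + 473×0.458 = 271.86 g/s.
Product flow = 447.95 + 473 = 920.95 g/s; water fraction = 0.2952.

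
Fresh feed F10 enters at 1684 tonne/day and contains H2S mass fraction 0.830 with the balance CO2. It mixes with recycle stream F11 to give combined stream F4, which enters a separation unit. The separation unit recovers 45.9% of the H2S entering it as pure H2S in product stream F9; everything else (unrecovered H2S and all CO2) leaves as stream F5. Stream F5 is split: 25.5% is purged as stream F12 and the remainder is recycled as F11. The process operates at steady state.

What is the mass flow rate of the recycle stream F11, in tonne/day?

1780 tonne/day

CO2 enters only via F10 and leaves only via the purge: 1684×0.170 = 0.255×(CO2 in F5), and the separation unit passes all CO2, so CO2 in F4 = CO2 in F5 = 1122.7 tonne/day.
H2S in F4: m_A = 1684×0.830 + (1−0.255)·(1−0.459)·m_A, so m_A = 1397.7/0.5970 = 2341.4 tonne/day.
F5 = (1−0.459)×2341.4 + 1122.7 = 2389.4 tonne/day.
Recycle F11 = (1−0.255)×2389.4 = 1780.1 tonne/day.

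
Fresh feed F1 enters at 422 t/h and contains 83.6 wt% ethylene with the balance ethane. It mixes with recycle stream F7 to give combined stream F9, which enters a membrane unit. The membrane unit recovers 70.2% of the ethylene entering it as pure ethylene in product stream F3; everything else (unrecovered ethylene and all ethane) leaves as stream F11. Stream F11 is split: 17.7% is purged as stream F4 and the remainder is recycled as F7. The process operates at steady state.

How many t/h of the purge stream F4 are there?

93.86 t/h

ethane enters only via F1 and leaves only via the purge: 422×0.164 = 0.177×(ethane in F11), and the membrane unit passes all ethane, so ethane in F9 = ethane in F11 = 391.01 t/h.
ethylene in F9: m_A = 422×0.836 + (1−0.177)·(1−0.702)·m_A, so m_A = 352.79/0.7547 = 467.43 t/h.
F11 = (1−0.702)×467.43 + 391.01 = 530.3 t/h.
Purge F4 = 0.177×530.3 = 93.863 t/h.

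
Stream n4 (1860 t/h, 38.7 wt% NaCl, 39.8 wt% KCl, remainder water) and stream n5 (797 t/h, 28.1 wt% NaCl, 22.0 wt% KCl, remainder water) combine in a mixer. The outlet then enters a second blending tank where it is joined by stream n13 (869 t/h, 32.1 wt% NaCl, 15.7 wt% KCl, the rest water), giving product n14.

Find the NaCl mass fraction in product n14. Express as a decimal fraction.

Overall, product flow = 3526 t/h.
NaCl in = 1860×0.387 + 797×0.281 + 869×0.321 = 1222.7 t/h.
NaCl fraction in n14 = 0.3468.

0.3468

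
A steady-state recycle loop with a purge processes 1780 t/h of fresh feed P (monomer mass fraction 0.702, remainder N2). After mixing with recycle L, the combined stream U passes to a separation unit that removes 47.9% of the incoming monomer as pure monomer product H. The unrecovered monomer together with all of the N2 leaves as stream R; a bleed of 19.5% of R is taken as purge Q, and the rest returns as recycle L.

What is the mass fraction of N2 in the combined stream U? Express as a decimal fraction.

0.558

N2 enters only via P and leaves only via the purge: 1780×0.298 = 0.195×(N2 in R), and the separation unit passes all N2, so N2 in U = N2 in R = 2720.2 t/h.
monomer in U: m_A = 1780×0.702 + (1−0.195)·(1−0.479)·m_A, so m_A = 1249.6/0.5806 = 2152.2 t/h.
U = 2152.2 + 2720.2 = 4872.4 t/h.
N2 fraction in U = 2720.2/4872.4 = 0.558.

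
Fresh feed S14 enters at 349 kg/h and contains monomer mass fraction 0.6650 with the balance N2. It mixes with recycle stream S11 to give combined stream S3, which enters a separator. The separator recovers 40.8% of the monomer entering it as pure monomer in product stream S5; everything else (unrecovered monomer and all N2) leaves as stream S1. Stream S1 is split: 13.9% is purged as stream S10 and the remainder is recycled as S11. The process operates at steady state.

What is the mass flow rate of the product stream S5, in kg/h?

monomer in S3: m_A = 349×0.665 + (1−0.139)·(1−0.408)·m_A, so m_A = 232.09/0.4903 = 473.36 kg/h.
Product S5 = 0.408×473.36 = 193.13 kg/h.

193.1 kg/h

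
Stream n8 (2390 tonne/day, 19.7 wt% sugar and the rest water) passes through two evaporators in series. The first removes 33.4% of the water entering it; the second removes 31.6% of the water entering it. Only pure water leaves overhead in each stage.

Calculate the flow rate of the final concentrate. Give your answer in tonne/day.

1345 tonne/day

water in feed = 2390×0.803 = 1919.2 tonne/day.
After stage 1: water left = (1−0.334)×1919.2 = 1278.2; stream total = 1749 tonne/day.
After stage 2: water left = (1−0.316)×1278.2 = 874.27; final concentrate = 1345.1 tonne/day.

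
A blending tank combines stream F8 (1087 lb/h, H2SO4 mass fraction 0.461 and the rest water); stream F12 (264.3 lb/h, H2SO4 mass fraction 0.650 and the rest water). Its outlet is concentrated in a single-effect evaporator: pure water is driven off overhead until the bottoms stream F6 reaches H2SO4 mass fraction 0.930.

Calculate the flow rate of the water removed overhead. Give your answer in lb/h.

627.7 lb/h

H2SO4 entering = 1087×0.461 + 264.3×0.650 = 672.9 lb/h.
All H2SO4 reports to F6, so F6 = 672.9/0.930 = 723.55 lb/h.
Total feed = 1351.3 lb/h; overhead = 1351.3 − 723.55 = 627.75 lb/h.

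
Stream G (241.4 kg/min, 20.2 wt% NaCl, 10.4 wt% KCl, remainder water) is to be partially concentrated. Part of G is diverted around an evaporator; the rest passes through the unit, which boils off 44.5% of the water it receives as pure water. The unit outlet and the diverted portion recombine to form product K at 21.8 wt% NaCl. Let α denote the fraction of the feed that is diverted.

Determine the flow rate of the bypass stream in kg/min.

All 241.4×0.202 = 48.763 kg/min of NaCl reaches K, so K = 48.763/0.218 = 223.68 kg/min and vapour = 17.717 kg/min.
The evaporator receives (1−α)·241.4 of feed at 0.694 water and removes 0.445 of that water:
0.445×0.694×(1−α)×241.4 = 17.717
(1−α) = 17.717/74.552 = 0.2377;  α = 0.7623.
Bypass flow = 0.7623×241.4 = 184.03 kg/min.

184 kg/min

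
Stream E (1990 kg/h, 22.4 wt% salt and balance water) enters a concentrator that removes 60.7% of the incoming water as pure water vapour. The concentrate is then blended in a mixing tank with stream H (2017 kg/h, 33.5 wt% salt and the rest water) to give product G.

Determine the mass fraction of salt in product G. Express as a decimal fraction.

Vapour removed = 0.607×0.776×1990 = 937.35 kg/h; concentrate = 1052.6 kg/h.
salt reaching the mixer = 445.76 (from concentrate) + 2017×0.335 = 1121.5 kg/h.
Product flow = 1052.6 + 2017 = 3069.6 kg/h; salt fraction = 0.365.

0.365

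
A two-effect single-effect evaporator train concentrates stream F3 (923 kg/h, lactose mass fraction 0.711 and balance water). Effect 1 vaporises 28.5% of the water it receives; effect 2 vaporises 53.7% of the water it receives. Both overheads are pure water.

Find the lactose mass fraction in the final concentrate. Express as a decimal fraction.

0.881

water in feed = 923×0.289 = 266.75 kg/h.
After stage 1: water left = (1−0.285)×266.75 = 190.72; stream total = 846.98 kg/h.
After stage 2: water left = (1−0.537)×190.72 = 88.305; final concentrate = 744.56 kg/h.
lactose fraction = 656.25/744.56 = 0.881.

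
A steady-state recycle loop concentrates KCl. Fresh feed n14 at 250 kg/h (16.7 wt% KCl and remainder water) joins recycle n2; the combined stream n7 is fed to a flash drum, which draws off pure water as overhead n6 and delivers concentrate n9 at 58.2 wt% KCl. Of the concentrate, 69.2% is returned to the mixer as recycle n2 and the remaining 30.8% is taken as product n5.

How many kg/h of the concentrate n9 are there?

232.9 kg/h

Overall KCl balance (none leaves overhead): KCl in fresh feed = KCl in product, i.e. 250×0.167 = (1−0.692)·n9·0.582.
n9 = 41.75/(0.582×0.308) = 232.91 kg/h.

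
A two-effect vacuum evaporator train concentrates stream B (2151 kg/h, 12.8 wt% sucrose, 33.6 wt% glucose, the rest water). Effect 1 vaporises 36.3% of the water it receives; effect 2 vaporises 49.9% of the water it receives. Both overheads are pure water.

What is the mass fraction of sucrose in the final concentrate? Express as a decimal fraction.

0.202

water in feed = 2151×0.536 = 1152.9 kg/h.
After stage 1: water left = (1−0.363)×1152.9 = 734.42; stream total = 1732.5 kg/h.
After stage 2: water left = (1−0.499)×734.42 = 367.94; final concentrate = 1366 kg/h.
sucrose fraction = 275.33/1366 = 0.202.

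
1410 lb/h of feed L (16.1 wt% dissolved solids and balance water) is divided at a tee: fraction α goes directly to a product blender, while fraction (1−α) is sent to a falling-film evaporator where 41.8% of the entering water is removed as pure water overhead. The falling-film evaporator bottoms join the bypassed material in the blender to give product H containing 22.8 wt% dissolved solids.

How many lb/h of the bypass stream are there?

All 1410×0.161 = 227.01 lb/h of dissolved solids reaches H, so H = 227.01/0.228 = 995.66 lb/h and vapour = 414.34 lb/h.
The evaporator receives (1−α)·1410 of feed at 0.839 water and removes 0.418 of that water:
0.418×0.839×(1−α)×1410 = 414.34
(1−α) = 414.34/494.49 = 0.8379;  α = 0.1621.
Bypass flow = 0.1621×1410 = 228.54 lb/h.

228.5 lb/h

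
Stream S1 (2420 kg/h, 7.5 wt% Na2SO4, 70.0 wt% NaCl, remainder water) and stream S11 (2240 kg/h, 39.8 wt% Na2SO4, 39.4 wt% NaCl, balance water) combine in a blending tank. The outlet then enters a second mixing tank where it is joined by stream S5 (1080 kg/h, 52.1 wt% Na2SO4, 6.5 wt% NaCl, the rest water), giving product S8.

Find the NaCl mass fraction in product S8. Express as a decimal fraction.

0.461

Overall, product flow = 5740 kg/h.
NaCl in = 2420×0.700 + 2240×0.394 + 1080×0.065 = 2646.8 kg/h.
NaCl fraction in S8 = 0.461.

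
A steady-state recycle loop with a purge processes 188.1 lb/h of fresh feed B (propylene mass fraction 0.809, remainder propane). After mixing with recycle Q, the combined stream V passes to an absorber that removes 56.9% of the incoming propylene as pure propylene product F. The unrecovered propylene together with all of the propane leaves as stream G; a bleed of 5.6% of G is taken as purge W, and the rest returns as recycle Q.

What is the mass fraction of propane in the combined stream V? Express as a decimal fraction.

0.714

propane enters only via B and leaves only via the purge: 188.1×0.191 = 0.056×(propane in G), and the absorber passes all propane, so propane in V = propane in G = 641.56 lb/h.
propylene in V: m_A = 188.1×0.809 + (1−0.056)·(1−0.569)·m_A, so m_A = 152.17/0.5931 = 256.56 lb/h.
V = 256.56 + 641.56 = 898.11 lb/h.
propane fraction in V = 641.56/898.11 = 0.714.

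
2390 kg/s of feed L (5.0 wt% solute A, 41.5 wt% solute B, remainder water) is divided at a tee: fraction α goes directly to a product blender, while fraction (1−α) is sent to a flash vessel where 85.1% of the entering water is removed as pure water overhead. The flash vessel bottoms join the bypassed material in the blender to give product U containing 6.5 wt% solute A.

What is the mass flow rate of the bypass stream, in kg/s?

1179 kg/s

All 2390×0.050 = 119.5 kg/s of solute A reaches U, so U = 119.5/0.065 = 1838.5 kg/s and vapour = 551.54 kg/s.
The evaporator receives (1−α)·2390 of feed at 0.535 water and removes 0.851 of that water:
0.851×0.535×(1−α)×2390 = 551.54
(1−α) = 551.54/1088.1 = 0.5069;  α = 0.4931.
Bypass flow = 0.4931×2390 = 1178.6 kg/s.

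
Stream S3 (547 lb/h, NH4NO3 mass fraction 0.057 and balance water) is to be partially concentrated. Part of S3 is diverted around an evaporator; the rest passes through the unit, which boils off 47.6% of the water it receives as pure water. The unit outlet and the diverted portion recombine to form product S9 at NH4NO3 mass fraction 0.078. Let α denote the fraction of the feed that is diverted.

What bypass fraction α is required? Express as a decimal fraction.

All 547×0.057 = 31.179 lb/h of NH4NO3 reaches S9, so S9 = 31.179/0.078 = 399.73 lb/h and vapour = 147.27 lb/h.
The evaporator receives (1−α)·547 of feed at 0.943 water and removes 0.476 of that water:
0.476×0.943×(1−α)×547 = 147.27
(1−α) = 147.27/245.53 = 0.5998;  α = 0.4002.

0.400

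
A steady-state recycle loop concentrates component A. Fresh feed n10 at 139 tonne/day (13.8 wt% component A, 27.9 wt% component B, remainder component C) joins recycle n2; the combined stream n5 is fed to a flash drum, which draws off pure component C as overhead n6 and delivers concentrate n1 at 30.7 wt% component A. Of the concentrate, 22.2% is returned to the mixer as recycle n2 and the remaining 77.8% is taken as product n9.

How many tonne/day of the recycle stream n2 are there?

Overall component A balance (none leaves overhead): component A in fresh feed = component A in product, i.e. 139×0.138 = (1−0.222)·n1·0.307.
n1 = 19.182/(0.307×0.778) = 80.311 tonne/day.
Recycle n2 = 0.222×80.311 = 17.829 tonne/day.

17.83 tonne/day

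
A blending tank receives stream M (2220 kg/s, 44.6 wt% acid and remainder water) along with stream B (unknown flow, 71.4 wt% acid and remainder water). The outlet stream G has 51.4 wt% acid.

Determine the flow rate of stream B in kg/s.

754.8 kg/s

Let B be the unknown flow. Total out = 2220 + B.
acid balance: 990.12 + 0.714·B = 0.514·(2220 + B)
(0.714 − 0.514)·B = 0.514×2220 − 990.12 = 150.96
B = 150.96 / 0.200 = 754.8 kg/s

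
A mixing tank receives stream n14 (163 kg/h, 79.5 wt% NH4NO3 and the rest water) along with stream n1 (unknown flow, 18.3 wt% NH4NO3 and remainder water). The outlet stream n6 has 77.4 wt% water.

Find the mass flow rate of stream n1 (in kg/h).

Let n1 be the unknown flow. Total out = 163 + n1.
water balance: 33.415 + 0.817·n1 = 0.774·(163 + n1)
(0.817 − 0.774)·n1 = 0.774×163 − 33.415 = 92.747
n1 = 92.747 / 0.043 = 2156.9 kg/h

2157 kg/h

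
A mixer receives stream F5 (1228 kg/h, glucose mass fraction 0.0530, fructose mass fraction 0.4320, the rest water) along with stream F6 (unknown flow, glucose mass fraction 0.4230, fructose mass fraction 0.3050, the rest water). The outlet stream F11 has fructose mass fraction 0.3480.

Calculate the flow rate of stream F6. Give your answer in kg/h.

Let F6 be the unknown flow. Total out = 1228 + F6.
fructose balance: 530.5 + 0.305·F6 = 0.348·(1228 + F6)
(0.305 − 0.348)·F6 = 0.348×1228 − 530.5 = -103.15
F6 = -103.15 / -0.043 = 2398.9 kg/h

2399 kg/h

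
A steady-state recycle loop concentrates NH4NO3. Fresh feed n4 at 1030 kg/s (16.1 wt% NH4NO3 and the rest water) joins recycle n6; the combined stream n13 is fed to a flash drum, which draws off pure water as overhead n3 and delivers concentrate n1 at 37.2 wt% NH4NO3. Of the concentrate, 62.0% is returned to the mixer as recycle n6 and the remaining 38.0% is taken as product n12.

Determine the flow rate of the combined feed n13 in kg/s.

Overall NH4NO3 balance (none leaves overhead): NH4NO3 in fresh feed = NH4NO3 in product, i.e. 1030×0.161 = (1−0.620)·n1·0.372.
n1 = 165.83/(0.372×0.380) = 1173.1 kg/s.
Recycle n6 = 0.620×1173.1 = 727.32 kg/s.
Combined feed n13 = 1030 + 727.32 = 1757.3 kg/s.

1757 kg/s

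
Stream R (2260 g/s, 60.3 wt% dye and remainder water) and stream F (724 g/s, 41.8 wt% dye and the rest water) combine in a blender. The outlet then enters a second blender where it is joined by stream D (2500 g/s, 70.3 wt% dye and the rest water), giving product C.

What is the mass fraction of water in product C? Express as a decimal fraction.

0.376

Overall, product flow = 5484 g/s.
water in = 2260×0.397 + 724×0.582 + 2500×0.297 = 2061.1 g/s.
water fraction in C = 0.376.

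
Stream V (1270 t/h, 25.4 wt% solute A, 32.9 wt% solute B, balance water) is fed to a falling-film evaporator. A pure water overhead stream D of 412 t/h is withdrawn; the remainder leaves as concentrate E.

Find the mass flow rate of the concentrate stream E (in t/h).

Concentrate = 1270 − 412 = 858 t/h.

858 t/h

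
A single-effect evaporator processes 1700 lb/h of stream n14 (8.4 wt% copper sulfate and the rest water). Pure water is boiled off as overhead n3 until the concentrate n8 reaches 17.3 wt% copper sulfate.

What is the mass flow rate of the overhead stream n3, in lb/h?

874.6 lb/h

copper sulfate is conserved: 1700×0.084 = 142.8 lb/h all reports to the concentrate.
Concentrate = 142.8/(target fraction) = 825.43 lb/h.
Overhead = 1700 − 825.43 = 874.57 lb/h.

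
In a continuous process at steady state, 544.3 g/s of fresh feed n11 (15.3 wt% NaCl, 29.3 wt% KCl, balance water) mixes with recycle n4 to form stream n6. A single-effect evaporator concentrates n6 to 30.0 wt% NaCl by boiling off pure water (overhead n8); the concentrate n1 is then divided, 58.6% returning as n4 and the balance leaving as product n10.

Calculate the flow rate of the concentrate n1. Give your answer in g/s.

670.5 g/s

Overall NaCl balance (none leaves overhead): NaCl in fresh feed = NaCl in product, i.e. 544.3×0.153 = (1−0.586)·n1·0.300.
n1 = 83.278/(0.300×0.414) = 670.51 g/s.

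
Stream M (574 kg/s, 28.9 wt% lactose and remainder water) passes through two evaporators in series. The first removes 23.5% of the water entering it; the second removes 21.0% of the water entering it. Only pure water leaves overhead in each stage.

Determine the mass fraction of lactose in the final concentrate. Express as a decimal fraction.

0.402

water in feed = 574×0.711 = 408.11 kg/s.
After stage 1: water left = (1−0.235)×408.11 = 312.21; stream total = 478.09 kg/s.
After stage 2: water left = (1−0.210)×312.21 = 246.64; final concentrate = 412.53 kg/s.
lactose fraction = 165.89/412.53 = 0.402.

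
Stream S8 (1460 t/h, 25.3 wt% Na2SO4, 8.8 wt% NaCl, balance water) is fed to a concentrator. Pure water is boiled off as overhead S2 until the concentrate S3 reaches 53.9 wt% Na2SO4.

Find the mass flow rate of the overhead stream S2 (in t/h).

Na2SO4 is conserved: 1460×0.253 = 369.38 t/h all reports to the concentrate.
Concentrate = 369.38/(target fraction) = 685.31 t/h.
Overhead = 1460 − 685.31 = 774.69 t/h.

774.7 t/h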